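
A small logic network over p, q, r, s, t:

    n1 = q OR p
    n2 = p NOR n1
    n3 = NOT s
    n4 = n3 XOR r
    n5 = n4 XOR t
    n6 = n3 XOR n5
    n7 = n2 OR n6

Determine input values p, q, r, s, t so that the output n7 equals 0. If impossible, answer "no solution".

n7 = n2 OR n6 must be 0, so both n2 = 0 and n6 = 0.
Check with p=0, q=1, r=0, s=0, t=0:
n1 = q OR p = 1 OR 0 = 1
n2 = p NOR n1 = 0 NOR 1 = 0
n3 = NOT s = NOT 0 = 1
n4 = n3 XOR r = 1 XOR 0 = 1
n5 = n4 XOR t = 1 XOR 0 = 1
n6 = n3 XOR n5 = 1 XOR 1 = 0
n7 = n2 OR n6 = 0 OR 0 = 0
So n7 = 0 as required.

p=0, q=1, r=0, s=0, t=0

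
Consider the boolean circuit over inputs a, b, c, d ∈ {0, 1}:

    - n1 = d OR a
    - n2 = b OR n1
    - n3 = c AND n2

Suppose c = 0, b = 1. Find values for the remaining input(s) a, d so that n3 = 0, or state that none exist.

Check with c = 0, b = 1 and a=1, d=0:
n1 = d OR a = 0 OR 1 = 1
n2 = b OR n1 = 1 OR 1 = 1
n3 = c AND n2 = 0 AND 1 = 0
So n3 = 0.

a=1, d=0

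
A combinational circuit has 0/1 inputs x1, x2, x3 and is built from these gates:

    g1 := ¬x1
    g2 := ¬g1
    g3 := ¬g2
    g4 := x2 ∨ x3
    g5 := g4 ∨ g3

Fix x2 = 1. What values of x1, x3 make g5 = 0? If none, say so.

no solution exists

With x2 = 1 fixed, none of the 4 settings of x1, x3 give g5 = 0.
For example, with x1=0, x3=1:
g1 = ¬x1 = ¬0 = 1
g2 = ¬g1 = ¬1 = 0
g3 = ¬g2 = ¬0 = 1
g4 = x2 ∨ x3 = 1 ∨ 1 = 1
g5 = g4 ∨ g3 = 1 ∨ 1 = 1
giving g5 = 1 ≠ 0.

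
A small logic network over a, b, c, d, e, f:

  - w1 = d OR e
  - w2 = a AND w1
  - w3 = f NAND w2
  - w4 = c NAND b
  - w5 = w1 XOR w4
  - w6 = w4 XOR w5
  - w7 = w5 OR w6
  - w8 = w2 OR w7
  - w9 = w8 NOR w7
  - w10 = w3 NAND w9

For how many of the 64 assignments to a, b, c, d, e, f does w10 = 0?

4

w10 = w3 NAND w9 must be 0, so both w3 = 1 and w9 = 1.
w3 = f NAND w2 must be 1, so at least one of f, w2 is 0.
Enumerating the 64 input combinations, 4 give w10 = 0 and 60 give w10 = 1.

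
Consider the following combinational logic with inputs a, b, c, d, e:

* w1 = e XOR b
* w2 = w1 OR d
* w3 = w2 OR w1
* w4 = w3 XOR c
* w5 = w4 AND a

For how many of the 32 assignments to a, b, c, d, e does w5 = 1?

8

w5 = w4 AND a must be 1, so both w4 = 1 and a = 1.
w4 = w3 XOR c must be 1, so w3 and c differ.
Enumerating the 32 input combinations, 8 give w5 = 1 and 24 give w5 = 0.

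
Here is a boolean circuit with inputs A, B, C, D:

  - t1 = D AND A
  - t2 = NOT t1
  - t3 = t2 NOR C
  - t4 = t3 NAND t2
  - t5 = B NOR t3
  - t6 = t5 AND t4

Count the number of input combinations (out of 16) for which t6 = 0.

t6 = t5 AND t4 must be 0, so at least one of t5, t4 is 0.
Enumerating the 16 input combinations, 9 give t6 = 0 and 7 give t6 = 1.

9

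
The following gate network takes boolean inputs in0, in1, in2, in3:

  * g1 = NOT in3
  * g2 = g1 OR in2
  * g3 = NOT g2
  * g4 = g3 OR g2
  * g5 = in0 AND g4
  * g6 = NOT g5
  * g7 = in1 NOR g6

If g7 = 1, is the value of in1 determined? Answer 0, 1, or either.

g7 = in1 NOR g6 must be 1, so both in1 = 0 and g6 = 0.
Every assignment with g7 = 1 has in1 = 0; there are 4 such assignment(s).
  in0=1, in1=0, in2=0, in3=0
  in0=1, in1=0, in2=0, in3=1
  in0=1, in1=0, in2=1, in3=0
  in0=1, in1=0, in2=1, in3=1

0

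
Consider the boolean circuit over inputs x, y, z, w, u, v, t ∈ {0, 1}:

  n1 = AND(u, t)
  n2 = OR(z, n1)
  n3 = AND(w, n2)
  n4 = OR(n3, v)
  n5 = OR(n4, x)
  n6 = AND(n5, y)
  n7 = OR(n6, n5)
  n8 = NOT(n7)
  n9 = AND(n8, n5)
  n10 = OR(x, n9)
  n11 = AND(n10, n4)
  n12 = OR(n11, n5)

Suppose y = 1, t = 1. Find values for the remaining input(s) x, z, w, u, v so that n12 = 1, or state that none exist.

Check with y = 1, t = 1 and x=0, z=1, w=0, u=0, v=1:
n1 = AND(u, t) = AND(0, 1) = 0
n2 = OR(z, n1) = OR(1, 0) = 1
n3 = AND(w, n2) = AND(0, 1) = 0
n4 = OR(n3, v) = OR(0, 1) = 1
n5 = OR(n4, x) = OR(1, 0) = 1
n6 = AND(n5, y) = AND(1, 1) = 1
n7 = OR(n6, n5) = OR(1, 1) = 1
n8 = NOT(n7) = NOT 1 = 0
n9 = AND(n8, n5) = AND(0, 1) = 0
n10 = OR(x, n9) = OR(0, 0) = 0
n11 = AND(n10, n4) = AND(0, 1) = 0
n12 = OR(n11, n5) = OR(0, 1) = 1
So n12 = 1.

x=0, z=1, w=0, u=0, v=1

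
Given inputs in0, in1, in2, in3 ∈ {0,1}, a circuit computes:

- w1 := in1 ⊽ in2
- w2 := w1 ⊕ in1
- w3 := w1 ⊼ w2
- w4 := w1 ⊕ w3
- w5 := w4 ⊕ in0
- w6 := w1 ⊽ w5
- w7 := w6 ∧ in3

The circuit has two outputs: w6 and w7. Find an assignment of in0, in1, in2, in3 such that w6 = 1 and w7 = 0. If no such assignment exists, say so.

Check with in0=1, in1=0, in2=1, in3=0:
w1 = in1 ⊽ in2 = 0 ⊽ 1 = 0
w2 = w1 ⊕ in1 = 0 ⊕ 0 = 0
w3 = w1 ⊼ w2 = 0 ⊼ 0 = 1
w4 = w1 ⊕ w3 = 0 ⊕ 1 = 1
w5 = w4 ⊕ in0 = 1 ⊕ 1 = 0
w6 = w1 ⊽ w5 = 0 ⊽ 0 = 1
w7 = w6 ∧ in3 = 1 ∧ 0 = 0
So w6 = 1 and w7 = 0.

in0=1, in1=0, in2=1, in3=0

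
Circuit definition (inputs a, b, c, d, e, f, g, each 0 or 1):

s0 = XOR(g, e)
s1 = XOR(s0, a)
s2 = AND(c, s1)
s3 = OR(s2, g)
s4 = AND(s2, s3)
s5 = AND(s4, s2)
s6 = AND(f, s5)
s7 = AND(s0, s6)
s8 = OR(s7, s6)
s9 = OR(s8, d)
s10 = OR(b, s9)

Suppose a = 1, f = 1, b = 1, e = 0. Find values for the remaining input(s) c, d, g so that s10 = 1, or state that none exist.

Check with a = 1, f = 1, b = 1, e = 0 and c=1, d=0, g=0:
s0 = XOR(g, e) = XOR(0, 0) = 0
s1 = XOR(s0, a) = XOR(0, 1) = 1
s2 = AND(c, s1) = AND(1, 1) = 1
s3 = OR(s2, g) = OR(1, 0) = 1
s4 = AND(s2, s3) = AND(1, 1) = 1
s5 = AND(s4, s2) = AND(1, 1) = 1
s6 = AND(f, s5) = AND(1, 1) = 1
s7 = AND(s0, s6) = AND(0, 1) = 0
s8 = OR(s7, s6) = OR(0, 1) = 1
s9 = OR(s8, d) = OR(1, 0) = 1
s10 = OR(b, s9) = OR(1, 1) = 1
So s10 = 1.

c=1, d=0, g=0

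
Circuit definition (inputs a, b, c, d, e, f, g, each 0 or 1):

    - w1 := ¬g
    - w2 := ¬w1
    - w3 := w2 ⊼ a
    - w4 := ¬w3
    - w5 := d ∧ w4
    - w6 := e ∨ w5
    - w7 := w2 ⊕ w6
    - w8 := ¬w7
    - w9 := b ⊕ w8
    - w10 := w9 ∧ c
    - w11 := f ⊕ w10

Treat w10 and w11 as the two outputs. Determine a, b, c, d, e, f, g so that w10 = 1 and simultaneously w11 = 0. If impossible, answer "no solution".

a=0 b=1 c=1 d=0 e=0 f=1 g=1

Check with a=0 b=1 c=1 d=0 e=0 f=1 g=1:
w1 = ¬g = ¬1 = 0
w2 = ¬w1 = ¬0 = 1
w3 = w2 ⊼ a = 1 ⊼ 0 = 1
w4 = ¬w3 = ¬1 = 0
w5 = d ∧ w4 = 0 ∧ 0 = 0
w6 = e ∨ w5 = 0 ∨ 0 = 0
w7 = w2 ⊕ w6 = 1 ⊕ 0 = 1
w8 = ¬w7 = ¬1 = 0
w9 = b ⊕ w8 = 1 ⊕ 0 = 1
w10 = w9 ∧ c = 1 ∧ 1 = 1
w11 = f ⊕ w10 = 1 ⊕ 1 = 0
So w10 = 1 and w11 = 0.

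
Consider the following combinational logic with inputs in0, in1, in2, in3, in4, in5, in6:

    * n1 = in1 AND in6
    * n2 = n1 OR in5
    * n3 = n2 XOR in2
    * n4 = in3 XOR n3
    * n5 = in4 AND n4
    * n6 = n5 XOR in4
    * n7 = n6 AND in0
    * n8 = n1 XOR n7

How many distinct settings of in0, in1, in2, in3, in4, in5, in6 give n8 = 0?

n8 = n1 XOR n7 must be 0, so n1 and n7 are equal.
Enumerating the 128 input combinations, 88 give n8 = 0 and 40 give n8 = 1.

88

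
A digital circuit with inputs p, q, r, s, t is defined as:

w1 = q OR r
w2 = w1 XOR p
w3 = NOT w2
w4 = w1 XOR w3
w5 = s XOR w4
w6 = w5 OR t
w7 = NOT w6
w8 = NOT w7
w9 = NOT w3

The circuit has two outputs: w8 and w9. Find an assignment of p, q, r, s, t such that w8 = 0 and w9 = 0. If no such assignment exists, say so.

p=0, q=0, r=0, s=1, t=0

Check with p=0, q=0, r=0, s=1, t=0:
w1 = q OR r = 0 OR 0 = 0
w2 = w1 XOR p = 0 XOR 0 = 0
w3 = NOT w2 = NOT 0 = 1
w4 = w1 XOR w3 = 0 XOR 1 = 1
w5 = s XOR w4 = 1 XOR 1 = 0
w6 = w5 OR t = 0 OR 0 = 0
w7 = NOT w6 = NOT 0 = 1
w8 = NOT w7 = NOT 1 = 0
w9 = NOT w3 = NOT 1 = 0
So w8 = 0 and w9 = 0.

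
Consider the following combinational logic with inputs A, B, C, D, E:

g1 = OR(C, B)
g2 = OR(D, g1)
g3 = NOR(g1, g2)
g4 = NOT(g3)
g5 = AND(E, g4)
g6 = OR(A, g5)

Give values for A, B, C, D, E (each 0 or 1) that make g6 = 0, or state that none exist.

A=0 B=1 C=0 D=1 E=0

Check with A=0 B=1 C=0 D=1 E=0:
g1 = OR(C, B) = OR(0, 1) = 1
g2 = OR(D, g1) = OR(1, 1) = 1
g3 = NOR(g1, g2) = NOR(1, 1) = 0
g4 = NOT(g3) = NOT 0 = 1
g5 = AND(E, g4) = AND(0, 1) = 0
g6 = OR(A, g5) = OR(0, 0) = 0
So g6 = 0 as required.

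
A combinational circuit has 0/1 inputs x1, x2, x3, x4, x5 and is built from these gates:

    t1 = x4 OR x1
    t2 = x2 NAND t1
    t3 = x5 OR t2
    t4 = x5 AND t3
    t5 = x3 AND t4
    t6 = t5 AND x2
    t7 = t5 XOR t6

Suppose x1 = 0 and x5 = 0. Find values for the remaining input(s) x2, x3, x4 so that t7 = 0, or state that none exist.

x2=1, x3=1, x4=1

Check with x1 = 0 and x5 = 0 and x2=1, x3=1, x4=1:
t1 = x4 OR x1 = 1 OR 0 = 1
t2 = x2 NAND t1 = 1 NAND 1 = 0
t3 = x5 OR t2 = 0 OR 0 = 0
t4 = x5 AND t3 = 0 AND 0 = 0
t5 = x3 AND t4 = 1 AND 0 = 0
t6 = t5 AND x2 = 0 AND 1 = 0
t7 = t5 XOR t6 = 0 XOR 0 = 0
So t7 = 0.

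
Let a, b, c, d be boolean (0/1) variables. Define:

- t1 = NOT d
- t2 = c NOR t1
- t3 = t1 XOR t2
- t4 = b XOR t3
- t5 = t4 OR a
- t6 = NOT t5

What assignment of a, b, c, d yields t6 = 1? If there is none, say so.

a=0, b=1, c=0, d=0

t6 = NOT t5 must be 1, so t5 = 0.
t5 = t4 OR a must be 0, so both t4 = 0 and a = 0.
Check with a=0, b=1, c=0, d=0:
t1 = NOT d = NOT 0 = 1
t2 = c NOR t1 = 0 NOR 1 = 0
t3 = t1 XOR t2 = 1 XOR 0 = 1
t4 = b XOR t3 = 1 XOR 1 = 0
t5 = t4 OR a = 0 OR 0 = 0
t6 = NOT t5 = NOT 0 = 1
So t6 = 1 as required.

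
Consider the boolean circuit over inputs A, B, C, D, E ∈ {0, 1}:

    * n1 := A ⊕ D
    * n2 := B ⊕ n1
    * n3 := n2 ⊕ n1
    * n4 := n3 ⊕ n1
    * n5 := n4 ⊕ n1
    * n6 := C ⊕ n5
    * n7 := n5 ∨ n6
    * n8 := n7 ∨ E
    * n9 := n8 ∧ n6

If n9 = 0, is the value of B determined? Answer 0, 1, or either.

Both values of B occur among assignments with n9 = 0:
  B=0: A=0, B=0, C=0, D=0, E=0
  B=1: A=0, B=1, C=1, D=0, E=0

either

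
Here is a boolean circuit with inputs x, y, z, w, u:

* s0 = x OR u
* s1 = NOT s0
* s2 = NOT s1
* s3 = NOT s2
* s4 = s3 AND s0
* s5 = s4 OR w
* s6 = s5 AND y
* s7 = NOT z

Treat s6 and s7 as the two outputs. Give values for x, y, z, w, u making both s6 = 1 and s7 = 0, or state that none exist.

x=0, y=1, z=1, w=1, u=0

Check with x=0, y=1, z=1, w=1, u=0:
s0 = x OR u = 0 OR 0 = 0
s1 = NOT s0 = NOT 0 = 1
s2 = NOT s1 = NOT 1 = 0
s3 = NOT s2 = NOT 0 = 1
s4 = s3 AND s0 = 1 AND 0 = 0
s5 = s4 OR w = 0 OR 1 = 1
s6 = s5 AND y = 1 AND 1 = 1
s7 = NOT z = NOT 1 = 0
So s6 = 1 and s7 = 0.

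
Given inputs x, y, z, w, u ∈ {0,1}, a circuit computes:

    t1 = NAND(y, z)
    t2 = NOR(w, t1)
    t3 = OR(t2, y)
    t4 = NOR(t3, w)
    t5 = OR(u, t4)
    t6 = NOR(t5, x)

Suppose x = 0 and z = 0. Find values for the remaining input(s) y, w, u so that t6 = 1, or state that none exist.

y=1, w=1, u=0

Check with x = 0 and z = 0 and y=1, w=1, u=0:
t1 = NAND(y, z) = NAND(1, 0) = 1
t2 = NOR(w, t1) = NOR(1, 1) = 0
t3 = OR(t2, y) = OR(0, 1) = 1
t4 = NOR(t3, w) = NOR(1, 1) = 0
t5 = OR(u, t4) = OR(0, 0) = 0
t6 = NOR(t5, x) = NOR(0, 0) = 1
So t6 = 1.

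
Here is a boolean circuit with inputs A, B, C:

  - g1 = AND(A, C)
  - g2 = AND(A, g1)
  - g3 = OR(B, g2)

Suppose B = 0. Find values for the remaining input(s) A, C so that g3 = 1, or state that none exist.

Check with B = 0 and A=1, C=1:
g1 = AND(A, C) = AND(1, 1) = 1
g2 = AND(A, g1) = AND(1, 1) = 1
g3 = OR(B, g2) = OR(0, 1) = 1
So g3 = 1.

A=1, C=1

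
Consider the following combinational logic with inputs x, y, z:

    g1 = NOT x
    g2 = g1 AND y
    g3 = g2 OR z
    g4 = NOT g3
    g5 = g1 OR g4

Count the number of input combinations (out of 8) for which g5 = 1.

g5 = g1 OR g4 must be 1, so at least one of g1, g4 is 1.
Enumerating the 8 input combinations, 6 give g5 = 1 and 2 give g5 = 0.

6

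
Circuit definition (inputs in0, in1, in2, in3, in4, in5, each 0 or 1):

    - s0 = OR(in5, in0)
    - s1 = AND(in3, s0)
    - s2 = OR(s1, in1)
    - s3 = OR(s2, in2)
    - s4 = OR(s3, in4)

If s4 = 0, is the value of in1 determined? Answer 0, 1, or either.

s4 = OR(s3, in4) must be 0, so both s3 = 0 and in4 = 0.
s3 = OR(s2, in2) must be 0, so both s2 = 0 and in2 = 0.
s2 = OR(s1, in1) must be 0, so both s1 = 0 and in1 = 0.
Every assignment with s4 = 0 has in1 = 0; there are 5 such assignment(s).

0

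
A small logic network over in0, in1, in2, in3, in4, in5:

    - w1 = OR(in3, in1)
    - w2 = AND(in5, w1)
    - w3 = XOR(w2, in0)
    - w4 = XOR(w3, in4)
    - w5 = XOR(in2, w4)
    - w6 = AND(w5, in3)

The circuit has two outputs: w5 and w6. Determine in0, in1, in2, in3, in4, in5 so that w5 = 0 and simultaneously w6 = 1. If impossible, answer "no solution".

no solution exists

Across all 64 input combinations, none give both w5 = 0 and w6 = 1.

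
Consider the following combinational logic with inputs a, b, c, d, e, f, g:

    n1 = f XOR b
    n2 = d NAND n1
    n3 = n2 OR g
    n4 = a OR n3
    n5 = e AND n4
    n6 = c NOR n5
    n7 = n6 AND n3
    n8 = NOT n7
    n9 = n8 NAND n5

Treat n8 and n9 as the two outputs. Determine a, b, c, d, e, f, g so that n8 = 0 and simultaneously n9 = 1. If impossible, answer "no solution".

a=1, b=1, c=0, d=1, e=0, f=1, g=1

Check with a=1, b=1, c=0, d=1, e=0, f=1, g=1:
n1 = f XOR b = 1 XOR 1 = 0
n2 = d NAND n1 = 1 NAND 0 = 1
n3 = n2 OR g = 1 OR 1 = 1
n4 = a OR n3 = 1 OR 1 = 1
n5 = e AND n4 = 0 AND 1 = 0
n6 = c NOR n5 = 0 NOR 0 = 1
n7 = n6 AND n3 = 1 AND 1 = 1
n8 = NOT n7 = NOT 1 = 0
n9 = n8 NAND n5 = 0 NAND 0 = 1
So n8 = 0 and n9 = 1.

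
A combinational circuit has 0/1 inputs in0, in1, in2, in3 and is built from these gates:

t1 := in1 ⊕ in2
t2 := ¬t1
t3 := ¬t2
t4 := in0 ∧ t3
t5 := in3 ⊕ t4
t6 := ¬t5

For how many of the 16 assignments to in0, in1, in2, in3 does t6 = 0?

8

t6 = ¬t5 must be 0, so t5 = 1.
t5 = in3 ⊕ t4 must be 1, so in3 and t4 differ.
Enumerating the 16 input combinations, 8 give t6 = 0 and 8 give t6 = 1.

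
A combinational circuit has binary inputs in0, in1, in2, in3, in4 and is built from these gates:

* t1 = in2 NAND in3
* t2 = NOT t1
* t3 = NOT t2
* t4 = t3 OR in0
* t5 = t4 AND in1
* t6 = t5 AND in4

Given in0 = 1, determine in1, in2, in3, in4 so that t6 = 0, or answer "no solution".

in1=0, in2=0, in3=1, in4=0

Check with in0 = 1 and in1=0, in2=0, in3=1, in4=0:
t1 = in2 NAND in3 = 0 NAND 1 = 1
t2 = NOT t1 = NOT 1 = 0
t3 = NOT t2 = NOT 0 = 1
t4 = t3 OR in0 = 1 OR 1 = 1
t5 = t4 AND in1 = 1 AND 0 = 0
t6 = t5 AND in4 = 0 AND 0 = 0
So t6 = 0.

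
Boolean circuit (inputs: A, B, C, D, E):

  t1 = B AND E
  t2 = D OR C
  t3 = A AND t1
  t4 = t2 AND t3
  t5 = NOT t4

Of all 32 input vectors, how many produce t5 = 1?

t5 = NOT t4 must be 1, so t4 = 0.
Enumerating the 32 input combinations, 29 give t5 = 1 and 3 give t5 = 0.

29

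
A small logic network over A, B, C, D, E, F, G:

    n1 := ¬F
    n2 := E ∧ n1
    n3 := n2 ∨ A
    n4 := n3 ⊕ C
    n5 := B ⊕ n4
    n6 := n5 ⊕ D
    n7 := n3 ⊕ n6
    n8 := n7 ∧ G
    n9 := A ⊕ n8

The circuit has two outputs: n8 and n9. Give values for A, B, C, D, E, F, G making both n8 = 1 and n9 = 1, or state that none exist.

Check with A=0, B=1, C=1, D=1, E=0, F=1, G=1:
n1 = ¬F = ¬1 = 0
n2 = E ∧ n1 = 0 ∧ 0 = 0
n3 = n2 ∨ A = 0 ∨ 0 = 0
n4 = n3 ⊕ C = 0 ⊕ 1 = 1
n5 = B ⊕ n4 = 1 ⊕ 1 = 0
n6 = n5 ⊕ D = 0 ⊕ 1 = 1
n7 = n3 ⊕ n6 = 0 ⊕ 1 = 1
n8 = n7 ∧ G = 1 ∧ 1 = 1
n9 = A ⊕ n8 = 0 ⊕ 1 = 1
So n8 = 1 and n9 = 1.

A=0, B=1, C=1, D=1, E=0, F=1, G=1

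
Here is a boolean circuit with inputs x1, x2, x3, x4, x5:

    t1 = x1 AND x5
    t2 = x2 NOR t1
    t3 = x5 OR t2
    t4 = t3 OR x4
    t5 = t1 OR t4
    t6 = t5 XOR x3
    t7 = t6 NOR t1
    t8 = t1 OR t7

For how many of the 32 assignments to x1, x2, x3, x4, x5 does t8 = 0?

t8 = t1 OR t7 must be 0, so both t1 = 0 and t7 = 0.
t1 = x1 AND x5 must be 0, so at least one of x1, x5 is 0.
t7 = t6 NOR t1 must be 0, so at least one of t6, t1 is 1.
Enumerating the 32 input combinations, 12 give t8 = 0 and 20 give t8 = 1.

12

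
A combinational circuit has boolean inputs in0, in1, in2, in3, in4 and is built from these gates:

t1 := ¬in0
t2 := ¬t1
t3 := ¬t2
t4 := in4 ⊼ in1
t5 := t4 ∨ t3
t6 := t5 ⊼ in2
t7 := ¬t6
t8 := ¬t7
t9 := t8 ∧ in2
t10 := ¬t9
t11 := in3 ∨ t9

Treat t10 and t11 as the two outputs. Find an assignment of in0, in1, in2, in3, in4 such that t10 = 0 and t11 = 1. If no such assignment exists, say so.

Check with in0=1 in1=1 in2=1 in3=1 in4=1:
t1 = ¬in0 = ¬1 = 0
t2 = ¬t1 = ¬0 = 1
t3 = ¬t2 = ¬1 = 0
t4 = in4 ⊼ in1 = 1 ⊼ 1 = 0
t5 = t4 ∨ t3 = 0 ∨ 0 = 0
t6 = t5 ⊼ in2 = 0 ⊼ 1 = 1
t7 = ¬t6 = ¬1 = 0
t8 = ¬t7 = ¬0 = 1
t9 = t8 ∧ in2 = 1 ∧ 1 = 1
t10 = ¬t9 = ¬1 = 0
t11 = in3 ∨ t9 = 1 ∨ 1 = 1
So t10 = 0 and t11 = 1.

in0=1 in1=1 in2=1 in3=1 in4=1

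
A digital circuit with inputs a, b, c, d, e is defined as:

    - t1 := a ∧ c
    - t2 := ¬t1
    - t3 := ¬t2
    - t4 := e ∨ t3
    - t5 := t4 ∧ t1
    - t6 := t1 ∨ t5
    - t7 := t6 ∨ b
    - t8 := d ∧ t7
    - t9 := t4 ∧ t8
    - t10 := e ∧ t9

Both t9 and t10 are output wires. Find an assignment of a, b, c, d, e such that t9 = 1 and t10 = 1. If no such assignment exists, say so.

Check with a=0, b=1, c=0, d=1, e=1:
t1 = a ∧ c = 0 ∧ 0 = 0
t2 = ¬t1 = ¬0 = 1
t3 = ¬t2 = ¬1 = 0
t4 = e ∨ t3 = 1 ∨ 0 = 1
t5 = t4 ∧ t1 = 1 ∧ 0 = 0
t6 = t1 ∨ t5 = 0 ∨ 0 = 0
t7 = t6 ∨ b = 0 ∨ 1 = 1
t8 = d ∧ t7 = 1 ∧ 1 = 1
t9 = t4 ∧ t8 = 1 ∧ 1 = 1
t10 = e ∧ t9 = 1 ∧ 1 = 1
So t9 = 1 and t10 = 1.

a=0, b=1, c=0, d=1, e=1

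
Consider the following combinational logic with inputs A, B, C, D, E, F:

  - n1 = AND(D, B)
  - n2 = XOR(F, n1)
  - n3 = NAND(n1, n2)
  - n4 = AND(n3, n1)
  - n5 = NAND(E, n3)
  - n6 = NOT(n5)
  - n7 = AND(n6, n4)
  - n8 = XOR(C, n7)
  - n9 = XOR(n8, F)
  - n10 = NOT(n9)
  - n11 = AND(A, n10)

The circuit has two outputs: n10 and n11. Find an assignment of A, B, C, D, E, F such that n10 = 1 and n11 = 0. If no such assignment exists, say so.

Check with A=0 B=0 C=1 D=1 E=0 F=1:
n1 = AND(D, B) = AND(1, 0) = 0
n2 = XOR(F, n1) = XOR(1, 0) = 1
n3 = NAND(n1, n2) = NAND(0, 1) = 1
n4 = AND(n3, n1) = AND(1, 0) = 0
n5 = NAND(E, n3) = NAND(0, 1) = 1
n6 = NOT(n5) = NOT 1 = 0
n7 = AND(n6, n4) = AND(0, 0) = 0
n8 = XOR(C, n7) = XOR(1, 0) = 1
n9 = XOR(n8, F) = XOR(1, 1) = 0
n10 = NOT(n9) = NOT 0 = 1
n11 = AND(A, n10) = AND(0, 1) = 0
So n10 = 1 and n11 = 0.

A=0 B=0 C=1 D=1 E=0 F=1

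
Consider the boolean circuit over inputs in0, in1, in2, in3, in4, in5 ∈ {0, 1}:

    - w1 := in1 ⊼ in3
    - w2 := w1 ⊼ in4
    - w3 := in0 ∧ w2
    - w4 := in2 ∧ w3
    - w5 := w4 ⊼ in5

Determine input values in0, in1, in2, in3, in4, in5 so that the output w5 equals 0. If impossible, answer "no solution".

in0=1, in1=0, in2=1, in3=0, in4=0, in5=1

w5 = w4 ⊼ in5 must be 0, so both w4 = 1 and in5 = 1.
Check with in0=1, in1=0, in2=1, in3=0, in4=0, in5=1:
w1 = in1 ⊼ in3 = 0 ⊼ 0 = 1
w2 = w1 ⊼ in4 = 1 ⊼ 0 = 1
w3 = in0 ∧ w2 = 1 ∧ 1 = 1
w4 = in2 ∧ w3 = 1 ∧ 1 = 1
w5 = w4 ⊼ in5 = 1 ⊼ 1 = 0
So w5 = 0 as required.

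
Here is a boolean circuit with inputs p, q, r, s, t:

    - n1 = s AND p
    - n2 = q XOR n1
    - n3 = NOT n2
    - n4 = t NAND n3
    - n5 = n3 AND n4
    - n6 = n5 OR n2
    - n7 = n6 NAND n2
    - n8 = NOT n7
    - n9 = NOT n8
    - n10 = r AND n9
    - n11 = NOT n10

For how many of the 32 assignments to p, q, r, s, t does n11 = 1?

24

n11 = NOT n10 must be 1, so n10 = 0.
Enumerating the 32 input combinations, 24 give n11 = 1 and 8 give n11 = 0.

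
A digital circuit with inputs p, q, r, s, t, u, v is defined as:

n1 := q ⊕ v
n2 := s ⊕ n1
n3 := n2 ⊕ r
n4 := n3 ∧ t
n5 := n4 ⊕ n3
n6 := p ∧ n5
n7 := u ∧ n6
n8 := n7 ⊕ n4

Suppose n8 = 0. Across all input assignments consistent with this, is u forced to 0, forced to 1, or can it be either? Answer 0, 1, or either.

Both values of u occur among assignments with n8 = 0:
  u=0: p=0, q=0, r=0, s=0, t=0, u=0, v=0
  u=1: p=0, q=0, r=0, s=0, t=0, u=1, v=0

either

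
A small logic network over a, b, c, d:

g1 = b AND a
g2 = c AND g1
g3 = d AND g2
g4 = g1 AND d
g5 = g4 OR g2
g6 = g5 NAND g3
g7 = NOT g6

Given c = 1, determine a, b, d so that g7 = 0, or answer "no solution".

g7 = NOT g6 must be 0, so g6 = 1.
Check with c = 1 and a=0, b=0, d=1:
g1 = b AND a = 0 AND 0 = 0
g2 = c AND g1 = 1 AND 0 = 0
g3 = d AND g2 = 1 AND 0 = 0
g4 = g1 AND d = 0 AND 1 = 0
g5 = g4 OR g2 = 0 OR 0 = 0
g6 = g5 NAND g3 = 0 NAND 0 = 1
g7 = NOT g6 = NOT 1 = 0
So g7 = 0.

a=0 b=0 d=1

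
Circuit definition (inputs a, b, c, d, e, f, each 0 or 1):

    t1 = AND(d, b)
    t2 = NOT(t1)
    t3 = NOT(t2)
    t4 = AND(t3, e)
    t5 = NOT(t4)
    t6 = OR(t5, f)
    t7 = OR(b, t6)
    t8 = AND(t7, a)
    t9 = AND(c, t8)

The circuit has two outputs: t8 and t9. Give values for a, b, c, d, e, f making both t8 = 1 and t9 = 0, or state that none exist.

Check with a=1, b=1, c=0, d=0, e=0, f=0:
t1 = AND(d, b) = AND(0, 1) = 0
t2 = NOT(t1) = NOT 0 = 1
t3 = NOT(t2) = NOT 1 = 0
t4 = AND(t3, e) = AND(0, 0) = 0
t5 = NOT(t4) = NOT 0 = 1
t6 = OR(t5, f) = OR(1, 0) = 1
t7 = OR(b, t6) = OR(1, 1) = 1
t8 = AND(t7, a) = AND(1, 1) = 1
t9 = AND(c, t8) = AND(0, 1) = 0
So t8 = 1 and t9 = 0.

a=1, b=1, c=0, d=0, e=0, f=0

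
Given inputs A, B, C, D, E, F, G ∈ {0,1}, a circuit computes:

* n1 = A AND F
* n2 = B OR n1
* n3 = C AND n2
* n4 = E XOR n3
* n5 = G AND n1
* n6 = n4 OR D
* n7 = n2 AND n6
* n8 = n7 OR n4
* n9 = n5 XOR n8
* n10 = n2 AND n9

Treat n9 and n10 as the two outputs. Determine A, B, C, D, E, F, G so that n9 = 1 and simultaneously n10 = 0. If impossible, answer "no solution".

Check with A=0, B=0, C=0, D=0, E=1, F=0, G=0:
n1 = A AND F = 0 AND 0 = 0
n2 = B OR n1 = 0 OR 0 = 0
n3 = C AND n2 = 0 AND 0 = 0
n4 = E XOR n3 = 1 XOR 0 = 1
n5 = G AND n1 = 0 AND 0 = 0
n6 = n4 OR D = 1 OR 0 = 1
n7 = n2 AND n6 = 0 AND 1 = 0
n8 = n7 OR n4 = 0 OR 1 = 1
n9 = n5 XOR n8 = 0 XOR 1 = 1
n10 = n2 AND n9 = 0 AND 1 = 0
So n9 = 1 and n10 = 0.

A=0, B=0, C=0, D=0, E=1, F=0, G=0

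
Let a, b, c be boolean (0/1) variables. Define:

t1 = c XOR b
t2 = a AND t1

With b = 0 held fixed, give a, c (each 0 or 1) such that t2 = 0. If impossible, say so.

t2 = a AND t1 must be 0, so at least one of a, t1 is 0.
Check with b = 0 and a=0, c=0:
t1 = c XOR b = 0 XOR 0 = 0
t2 = a AND t1 = 0 AND 0 = 0
So t2 = 0.

a=0, c=0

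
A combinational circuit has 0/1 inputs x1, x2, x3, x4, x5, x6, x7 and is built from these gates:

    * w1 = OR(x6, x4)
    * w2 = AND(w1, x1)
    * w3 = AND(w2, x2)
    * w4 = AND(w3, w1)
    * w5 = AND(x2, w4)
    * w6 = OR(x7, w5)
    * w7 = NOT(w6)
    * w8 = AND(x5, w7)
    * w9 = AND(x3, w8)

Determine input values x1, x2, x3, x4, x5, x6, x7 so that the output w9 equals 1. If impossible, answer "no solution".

w9 = AND(x3, w8) must be 1, so both x3 = 1 and w8 = 1.
Check with x1=0, x2=0, x3=1, x4=1, x5=1, x6=0, x7=0:
w1 = OR(x6, x4) = OR(0, 1) = 1
w2 = AND(w1, x1) = AND(1, 0) = 0
w3 = AND(w2, x2) = AND(0, 0) = 0
w4 = AND(w3, w1) = AND(0, 1) = 0
w5 = AND(x2, w4) = AND(0, 0) = 0
w6 = OR(x7, w5) = OR(0, 0) = 0
w7 = NOT(w6) = NOT 0 = 1
w8 = AND(x5, w7) = AND(1, 1) = 1
w9 = AND(x3, w8) = AND(1, 1) = 1
So w9 = 1 as required.

x1=0, x2=0, x3=1, x4=1, x5=1, x6=0, x7=0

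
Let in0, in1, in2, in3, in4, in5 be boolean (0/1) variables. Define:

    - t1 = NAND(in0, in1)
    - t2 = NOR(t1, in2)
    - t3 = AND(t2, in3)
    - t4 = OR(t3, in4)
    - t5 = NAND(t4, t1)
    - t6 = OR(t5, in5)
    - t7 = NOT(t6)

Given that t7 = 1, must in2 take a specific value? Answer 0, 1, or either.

either

Both values of in2 occur among assignments with t7 = 1:
  in2=0: in0=0, in1=0, in2=0, in3=0, in4=1, in5=0
  in2=1: in0=0, in1=0, in2=1, in3=0, in4=1, in5=0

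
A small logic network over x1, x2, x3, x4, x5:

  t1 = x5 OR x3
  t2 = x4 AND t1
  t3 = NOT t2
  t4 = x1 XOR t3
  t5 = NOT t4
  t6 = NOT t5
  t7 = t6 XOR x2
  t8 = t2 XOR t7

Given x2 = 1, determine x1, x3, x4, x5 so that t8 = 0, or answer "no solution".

Check with x2 = 1 and x1=0, x3=1, x4=1, x5=1:
t1 = x5 OR x3 = 1 OR 1 = 1
t2 = x4 AND t1 = 1 AND 1 = 1
t3 = NOT t2 = NOT 1 = 0
t4 = x1 XOR t3 = 0 XOR 0 = 0
t5 = NOT t4 = NOT 0 = 1
t6 = NOT t5 = NOT 1 = 0
t7 = t6 XOR x2 = 0 XOR 1 = 1
t8 = t2 XOR t7 = 1 XOR 1 = 0
So t8 = 0.

x1=0, x3=1, x4=1, x5=1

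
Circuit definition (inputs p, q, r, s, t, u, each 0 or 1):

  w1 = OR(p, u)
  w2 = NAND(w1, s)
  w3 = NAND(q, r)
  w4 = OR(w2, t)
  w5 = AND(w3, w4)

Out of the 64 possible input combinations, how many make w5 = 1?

39

w5 = AND(w3, w4) must be 1, so both w3 = 1 and w4 = 1.
w3 = NAND(q, r) must be 1, so at least one of q, r is 0.
Enumerating the 64 input combinations, 39 give w5 = 1 and 25 give w5 = 0.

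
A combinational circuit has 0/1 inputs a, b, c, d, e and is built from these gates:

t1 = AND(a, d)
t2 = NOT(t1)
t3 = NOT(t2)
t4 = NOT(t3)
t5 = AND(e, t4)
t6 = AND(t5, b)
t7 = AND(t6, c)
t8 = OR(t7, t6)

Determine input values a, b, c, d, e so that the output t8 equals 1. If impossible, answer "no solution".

a=0, b=1, c=0, d=0, e=1

t8 = OR(t7, t6) must be 1, so at least one of t7, t6 is 1.
Check with a=0, b=1, c=0, d=0, e=1:
t1 = AND(a, d) = AND(0, 0) = 0
t2 = NOT(t1) = NOT 0 = 1
t3 = NOT(t2) = NOT 1 = 0
t4 = NOT(t3) = NOT 0 = 1
t5 = AND(e, t4) = AND(1, 1) = 1
t6 = AND(t5, b) = AND(1, 1) = 1
t7 = AND(t6, c) = AND(1, 0) = 0
t8 = OR(t7, t6) = OR(0, 1) = 1
So t8 = 1 as required.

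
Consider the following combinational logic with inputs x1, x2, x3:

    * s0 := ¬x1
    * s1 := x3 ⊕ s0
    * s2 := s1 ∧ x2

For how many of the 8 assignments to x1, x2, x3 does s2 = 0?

s2 = s1 ∧ x2 must be 0, so at least one of s1, x2 is 0.
Enumerating the 8 input combinations, 6 give s2 = 0 and 2 give s2 = 1.

6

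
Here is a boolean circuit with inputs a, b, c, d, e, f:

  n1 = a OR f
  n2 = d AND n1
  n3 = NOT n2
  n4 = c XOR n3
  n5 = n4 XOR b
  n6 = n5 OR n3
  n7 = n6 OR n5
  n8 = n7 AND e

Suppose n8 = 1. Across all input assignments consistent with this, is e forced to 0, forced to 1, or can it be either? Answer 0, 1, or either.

n8 = n7 AND e must be 1, so both n7 = 1 and e = 1.
Every assignment with n8 = 1 has e = 1; there are 26 such assignment(s).

1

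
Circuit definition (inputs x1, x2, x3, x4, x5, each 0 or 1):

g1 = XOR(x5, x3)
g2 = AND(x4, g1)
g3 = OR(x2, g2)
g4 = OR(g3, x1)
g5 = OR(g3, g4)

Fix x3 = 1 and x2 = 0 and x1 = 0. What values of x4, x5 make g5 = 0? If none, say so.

x4=0 x5=0

Check with x3 = 1 and x2 = 0 and x1 = 0 and x4=0, x5=0:
g1 = XOR(x5, x3) = XOR(0, 1) = 1
g2 = AND(x4, g1) = AND(0, 1) = 0
g3 = OR(x2, g2) = OR(0, 0) = 0
g4 = OR(g3, x1) = OR(0, 0) = 0
g5 = OR(g3, g4) = OR(0, 0) = 0
So g5 = 0.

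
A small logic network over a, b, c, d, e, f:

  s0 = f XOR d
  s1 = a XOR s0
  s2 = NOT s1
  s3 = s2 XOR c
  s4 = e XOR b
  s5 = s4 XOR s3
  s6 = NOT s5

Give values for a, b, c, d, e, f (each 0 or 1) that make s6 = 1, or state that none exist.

a=1, b=0, c=0, d=0, e=0, f=0

s6 = NOT s5 must be 1, so s5 = 0.
s5 = s4 XOR s3 must be 0, so s4 and s3 are equal.
Check with a=1, b=0, c=0, d=0, e=0, f=0:
s0 = f XOR d = 0 XOR 0 = 0
s1 = a XOR s0 = 1 XOR 0 = 1
s2 = NOT s1 = NOT 1 = 0
s3 = s2 XOR c = 0 XOR 0 = 0
s4 = e XOR b = 0 XOR 0 = 0
s5 = s4 XOR s3 = 0 XOR 0 = 0
s6 = NOT s5 = NOT 0 = 1
So s6 = 1 as required.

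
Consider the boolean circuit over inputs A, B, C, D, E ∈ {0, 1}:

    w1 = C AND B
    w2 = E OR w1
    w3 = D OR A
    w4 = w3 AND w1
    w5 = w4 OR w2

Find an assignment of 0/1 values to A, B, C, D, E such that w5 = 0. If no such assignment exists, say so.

A=1, B=1, C=0, D=0, E=0

w5 = w4 OR w2 must be 0, so both w4 = 0 and w2 = 0.
w4 = w3 AND w1 must be 0, so at least one of w3, w1 is 0.
Check with A=1, B=1, C=0, D=0, E=0:
w1 = C AND B = 0 AND 1 = 0
w2 = E OR w1 = 0 OR 0 = 0
w3 = D OR A = 0 OR 1 = 1
w4 = w3 AND w1 = 1 AND 0 = 0
w5 = w4 OR w2 = 0 OR 0 = 0
So w5 = 0 as required.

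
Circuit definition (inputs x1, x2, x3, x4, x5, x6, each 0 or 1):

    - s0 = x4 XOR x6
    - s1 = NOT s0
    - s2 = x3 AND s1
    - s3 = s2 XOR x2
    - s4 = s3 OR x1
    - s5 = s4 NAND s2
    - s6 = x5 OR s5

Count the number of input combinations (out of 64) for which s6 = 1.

s6 = x5 OR s5 must be 1, so at least one of x5, s5 is 1.
Enumerating the 64 input combinations, 58 give s6 = 1 and 6 give s6 = 0.

58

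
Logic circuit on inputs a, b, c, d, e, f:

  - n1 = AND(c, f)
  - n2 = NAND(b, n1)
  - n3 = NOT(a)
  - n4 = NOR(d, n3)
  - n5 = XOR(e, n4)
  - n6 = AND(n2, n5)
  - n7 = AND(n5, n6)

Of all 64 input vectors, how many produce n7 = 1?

n7 = AND(n5, n6) must be 1, so both n5 = 1 and n6 = 1.
Enumerating the 64 input combinations, 28 give n7 = 1 and 36 give n7 = 0.

28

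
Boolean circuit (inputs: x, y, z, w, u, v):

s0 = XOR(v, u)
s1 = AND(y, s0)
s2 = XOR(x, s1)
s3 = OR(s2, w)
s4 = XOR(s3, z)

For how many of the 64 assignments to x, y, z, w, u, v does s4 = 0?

s4 = XOR(s3, z) must be 0, so s3 and z are equal.
Enumerating the 64 input combinations, 32 give s4 = 0 and 32 give s4 = 1.

32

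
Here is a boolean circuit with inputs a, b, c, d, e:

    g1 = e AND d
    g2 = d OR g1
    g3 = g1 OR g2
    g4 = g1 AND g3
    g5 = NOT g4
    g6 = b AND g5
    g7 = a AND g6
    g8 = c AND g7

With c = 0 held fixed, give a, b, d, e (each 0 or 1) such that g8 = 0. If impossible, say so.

a=1, b=0, d=1, e=0

Check with c = 0 and a=1, b=0, d=1, e=0:
g1 = e AND d = 0 AND 1 = 0
g2 = d OR g1 = 1 OR 0 = 1
g3 = g1 OR g2 = 0 OR 1 = 1
g4 = g1 AND g3 = 0 AND 1 = 0
g5 = NOT g4 = NOT 0 = 1
g6 = b AND g5 = 0 AND 1 = 0
g7 = a AND g6 = 1 AND 0 = 0
g8 = c AND g7 = 0 AND 0 = 0
So g8 = 0.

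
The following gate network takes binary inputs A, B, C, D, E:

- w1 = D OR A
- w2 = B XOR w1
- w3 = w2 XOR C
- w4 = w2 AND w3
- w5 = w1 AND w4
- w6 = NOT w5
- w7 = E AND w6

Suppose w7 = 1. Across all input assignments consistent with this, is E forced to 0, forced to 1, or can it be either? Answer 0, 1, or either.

w7 = E AND w6 must be 1, so both E = 1 and w6 = 1.
w6 = NOT w5 must be 1, so w5 = 0.
w5 = w1 AND w4 must be 0, so at least one of w1, w4 is 0.
Every assignment with w7 = 1 has E = 1; there are 13 such assignment(s).

1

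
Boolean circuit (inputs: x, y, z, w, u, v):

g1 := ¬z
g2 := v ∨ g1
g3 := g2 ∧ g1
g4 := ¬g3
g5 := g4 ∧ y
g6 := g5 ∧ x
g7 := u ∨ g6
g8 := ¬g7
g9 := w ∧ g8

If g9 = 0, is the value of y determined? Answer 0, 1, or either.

Both values of y occur among assignments with g9 = 0:
  y=0: x=0, y=0, z=0, w=0, u=0, v=0
  y=1: x=0, y=1, z=0, w=0, u=0, v=0

either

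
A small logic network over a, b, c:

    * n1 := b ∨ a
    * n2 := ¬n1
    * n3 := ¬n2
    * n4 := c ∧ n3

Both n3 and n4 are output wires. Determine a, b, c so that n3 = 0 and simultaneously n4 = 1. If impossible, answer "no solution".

no solution exists

Across all 8 input combinations, none give both n3 = 0 and n4 = 1.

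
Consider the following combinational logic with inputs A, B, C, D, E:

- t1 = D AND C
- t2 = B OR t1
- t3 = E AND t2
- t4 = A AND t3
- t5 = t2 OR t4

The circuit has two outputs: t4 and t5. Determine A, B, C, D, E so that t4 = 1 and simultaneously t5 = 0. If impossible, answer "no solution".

no solution exists

Across all 32 input combinations, none give both t4 = 1 and t5 = 0.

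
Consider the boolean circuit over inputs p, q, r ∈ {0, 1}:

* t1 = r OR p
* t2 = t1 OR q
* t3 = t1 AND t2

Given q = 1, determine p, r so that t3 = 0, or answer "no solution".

p=0 r=0

t3 = t1 AND t2 must be 0, so at least one of t1, t2 is 0.
Check with q = 1 and p=0, r=0:
t1 = r OR p = 0 OR 0 = 0
t2 = t1 OR q = 0 OR 1 = 1
t3 = t1 AND t2 = 0 AND 1 = 0
So t3 = 0.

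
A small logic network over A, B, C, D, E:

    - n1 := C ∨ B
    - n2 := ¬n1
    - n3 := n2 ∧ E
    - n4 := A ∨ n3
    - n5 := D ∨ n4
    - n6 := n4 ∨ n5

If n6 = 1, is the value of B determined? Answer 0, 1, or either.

Both values of B occur among assignments with n6 = 1:
  B=0: A=0, B=0, C=0, D=0, E=1
  B=1: A=0, B=1, C=0, D=1, E=0

either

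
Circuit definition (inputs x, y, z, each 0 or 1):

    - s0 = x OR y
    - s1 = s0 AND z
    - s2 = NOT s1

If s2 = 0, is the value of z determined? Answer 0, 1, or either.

1

s2 = NOT s1 must be 0, so s1 = 1.
s1 = s0 AND z must be 1, so both s0 = 1 and z = 1.
s0 = x OR y must be 1, so at least one of x, y is 1.
Every assignment with s2 = 0 has z = 1; there are 3 such assignment(s).
  x=0, y=1, z=1
  x=1, y=0, z=1
  x=1, y=1, z=1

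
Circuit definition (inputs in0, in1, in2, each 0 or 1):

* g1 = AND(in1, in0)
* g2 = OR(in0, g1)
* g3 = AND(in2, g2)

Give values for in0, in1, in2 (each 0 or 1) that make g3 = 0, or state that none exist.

g3 = AND(in2, g2) must be 0, so at least one of in2, g2 is 0.
Check with in0=0, in1=1, in2=1:
g1 = AND(in1, in0) = AND(1, 0) = 0
g2 = OR(in0, g1) = OR(0, 0) = 0
g3 = AND(in2, g2) = AND(1, 0) = 0
So g3 = 0 as required.

in0=0, in1=1, in2=1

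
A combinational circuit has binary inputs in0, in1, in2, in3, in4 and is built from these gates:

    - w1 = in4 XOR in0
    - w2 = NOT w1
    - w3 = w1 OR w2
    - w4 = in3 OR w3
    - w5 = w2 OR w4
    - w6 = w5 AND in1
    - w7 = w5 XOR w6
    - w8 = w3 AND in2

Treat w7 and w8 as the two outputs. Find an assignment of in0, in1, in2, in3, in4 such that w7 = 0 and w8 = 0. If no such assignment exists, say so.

Check with in0=1 in1=1 in2=0 in3=1 in4=1:
w1 = in4 XOR in0 = 1 XOR 1 = 0
w2 = NOT w1 = NOT 0 = 1
w3 = w1 OR w2 = 0 OR 1 = 1
w4 = in3 OR w3 = 1 OR 1 = 1
w5 = w2 OR w4 = 1 OR 1 = 1
w6 = w5 AND in1 = 1 AND 1 = 1
w7 = w5 XOR w6 = 1 XOR 1 = 0
w8 = w3 AND in2 = 1 AND 0 = 0
So w7 = 0 and w8 = 0.

in0=1 in1=1 in2=0 in3=1 in4=1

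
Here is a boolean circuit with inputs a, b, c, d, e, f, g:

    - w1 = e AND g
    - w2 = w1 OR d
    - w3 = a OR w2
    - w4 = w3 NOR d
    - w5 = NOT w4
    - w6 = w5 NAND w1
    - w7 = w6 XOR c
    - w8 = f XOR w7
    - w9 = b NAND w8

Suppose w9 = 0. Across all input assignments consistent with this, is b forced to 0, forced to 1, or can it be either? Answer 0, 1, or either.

w9 = b NAND w8 must be 0, so both b = 1 and w8 = 1.
w8 = f XOR w7 must be 1, so f and w7 differ.
Every assignment with w9 = 0 has b = 1; there are 32 such assignment(s).

1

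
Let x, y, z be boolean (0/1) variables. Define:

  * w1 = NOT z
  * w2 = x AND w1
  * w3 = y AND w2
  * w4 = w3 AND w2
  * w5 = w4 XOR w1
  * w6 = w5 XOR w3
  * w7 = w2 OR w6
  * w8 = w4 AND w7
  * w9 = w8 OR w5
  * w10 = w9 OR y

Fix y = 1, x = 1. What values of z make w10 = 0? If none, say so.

With y = 1, x = 1 fixed, none of the 2 settings of z give w10 = 0.
For example, with z=0:
w1 = NOT z = NOT 0 = 1
w2 = x AND w1 = 1 AND 1 = 1
w3 = y AND w2 = 1 AND 1 = 1
w4 = w3 AND w2 = 1 AND 1 = 1
w5 = w4 XOR w1 = 1 XOR 1 = 0
w6 = w5 XOR w3 = 0 XOR 1 = 1
w7 = w2 OR w6 = 1 OR 1 = 1
w8 = w4 AND w7 = 1 AND 1 = 1
w9 = w8 OR w5 = 1 OR 0 = 1
w10 = w9 OR y = 1 OR 1 = 1
giving w10 = 1 ≠ 0.

no solution exists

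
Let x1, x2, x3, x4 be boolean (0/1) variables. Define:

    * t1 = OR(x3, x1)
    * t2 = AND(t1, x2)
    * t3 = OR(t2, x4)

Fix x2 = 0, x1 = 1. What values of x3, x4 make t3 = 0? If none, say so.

x3=1, x4=0

Check with x2 = 0, x1 = 1 and x3=1, x4=0:
t1 = OR(x3, x1) = OR(1, 1) = 1
t2 = AND(t1, x2) = AND(1, 0) = 0
t3 = OR(t2, x4) = OR(0, 0) = 0
So t3 = 0.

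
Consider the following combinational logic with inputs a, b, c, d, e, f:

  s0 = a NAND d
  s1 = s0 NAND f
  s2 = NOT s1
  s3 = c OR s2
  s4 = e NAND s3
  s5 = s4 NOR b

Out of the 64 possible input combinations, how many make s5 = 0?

s5 = s4 NOR b must be 0, so at least one of s4, b is 1.
Enumerating the 64 input combinations, 53 give s5 = 0 and 11 give s5 = 1.

53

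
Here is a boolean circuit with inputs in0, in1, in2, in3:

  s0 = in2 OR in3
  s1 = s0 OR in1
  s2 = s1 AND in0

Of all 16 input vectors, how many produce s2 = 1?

s2 = s1 AND in0 must be 1, so both s1 = 1 and in0 = 1.
s1 = s0 OR in1 must be 1, so at least one of s0, in1 is 1.
Enumerating the 16 input combinations, 7 give s2 = 1 and 9 give s2 = 0.

7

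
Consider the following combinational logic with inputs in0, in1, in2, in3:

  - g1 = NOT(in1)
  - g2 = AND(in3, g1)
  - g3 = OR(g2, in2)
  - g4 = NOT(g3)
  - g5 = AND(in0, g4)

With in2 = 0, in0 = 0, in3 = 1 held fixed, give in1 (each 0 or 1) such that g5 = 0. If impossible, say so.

g5 = AND(in0, g4) must be 0, so at least one of in0, g4 is 0.
Check with in2 = 0, in0 = 0, in3 = 1 and in1=0:
g1 = NOT(in1) = NOT 0 = 1
g2 = AND(in3, g1) = AND(1, 1) = 1
g3 = OR(g2, in2) = OR(1, 0) = 1
g4 = NOT(g3) = NOT 1 = 0
g5 = AND(in0, g4) = AND(0, 0) = 0
So g5 = 0.

in1=0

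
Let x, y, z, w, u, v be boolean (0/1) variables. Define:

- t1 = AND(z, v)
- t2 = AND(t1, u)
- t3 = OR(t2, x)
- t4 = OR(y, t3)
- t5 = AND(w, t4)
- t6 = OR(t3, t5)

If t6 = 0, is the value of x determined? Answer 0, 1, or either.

t6 = OR(t3, t5) must be 0, so both t3 = 0 and t5 = 0.
t3 = OR(t2, x) must be 0, so both t2 = 0 and x = 0.
t5 = AND(w, t4) must be 0, so at least one of w, t4 is 0.
Every assignment with t6 = 0 has x = 0; there are 21 such assignment(s).

0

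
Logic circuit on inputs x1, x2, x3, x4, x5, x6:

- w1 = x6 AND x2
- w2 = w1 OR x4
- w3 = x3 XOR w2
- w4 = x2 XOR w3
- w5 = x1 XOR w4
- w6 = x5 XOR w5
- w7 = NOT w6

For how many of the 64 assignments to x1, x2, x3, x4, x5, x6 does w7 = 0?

w7 = NOT w6 must be 0, so w6 = 1.
w6 = x5 XOR w5 must be 1, so x5 and w5 differ.
Enumerating the 64 input combinations, 32 give w7 = 0 and 32 give w7 = 1.

32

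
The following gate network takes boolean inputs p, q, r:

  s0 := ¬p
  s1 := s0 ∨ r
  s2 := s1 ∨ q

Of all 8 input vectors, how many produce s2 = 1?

7

s2 = s1 ∨ q must be 1, so at least one of s1, q is 1.
Enumerating the 8 input combinations, 7 give s2 = 1 and 1 give s2 = 0.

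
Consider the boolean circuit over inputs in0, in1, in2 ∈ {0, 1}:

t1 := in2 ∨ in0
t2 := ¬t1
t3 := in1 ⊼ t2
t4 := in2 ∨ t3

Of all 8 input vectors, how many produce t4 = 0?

1

t4 = in2 ∨ t3 must be 0, so both in2 = 0 and t3 = 0.
t3 = in1 ⊼ t2 must be 0, so both in1 = 1 and t2 = 1.
t2 = ¬t1 must be 1, so t1 = 0.
Satisfying assignments:
  in0=0, in1=1, in2=0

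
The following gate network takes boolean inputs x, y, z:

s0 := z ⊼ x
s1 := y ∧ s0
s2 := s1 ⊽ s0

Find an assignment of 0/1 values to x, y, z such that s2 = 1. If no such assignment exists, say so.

x=1, y=1, z=1

s2 = s1 ⊽ s0 must be 1, so both s1 = 0 and s0 = 0.
s1 = y ∧ s0 must be 0, so at least one of y, s0 is 0.
s0 = z ⊼ x must be 0, so both z = 1 and x = 1.
Check with x=1, y=1, z=1:
s0 = z ⊼ x = 1 ⊼ 1 = 0
s1 = y ∧ s0 = 1 ∧ 0 = 0
s2 = s1 ⊽ s0 = 0 ⊽ 0 = 1
So s2 = 1 as required.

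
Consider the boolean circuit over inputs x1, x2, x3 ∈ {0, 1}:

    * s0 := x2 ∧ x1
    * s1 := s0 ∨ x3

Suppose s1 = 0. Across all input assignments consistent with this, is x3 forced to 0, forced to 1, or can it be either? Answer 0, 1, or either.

s1 = s0 ∨ x3 must be 0, so both s0 = 0 and x3 = 0.
s0 = x2 ∧ x1 must be 0, so at least one of x2, x1 is 0.
Every assignment with s1 = 0 has x3 = 0; there are 3 such assignment(s).
  x1=0, x2=0, x3=0
  x1=0, x2=1, x3=0
  x1=1, x2=0, x3=0

0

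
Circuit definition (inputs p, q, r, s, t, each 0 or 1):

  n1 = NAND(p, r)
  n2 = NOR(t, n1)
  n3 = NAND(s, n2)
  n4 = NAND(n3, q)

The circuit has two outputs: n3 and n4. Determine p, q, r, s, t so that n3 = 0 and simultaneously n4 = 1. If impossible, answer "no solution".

Check with p=1 q=1 r=1 s=1 t=0:
n1 = NAND(p, r) = NAND(1, 1) = 0
n2 = NOR(t, n1) = NOR(0, 0) = 1
n3 = NAND(s, n2) = NAND(1, 1) = 0
n4 = NAND(n3, q) = NAND(0, 1) = 1
So n3 = 0 and n4 = 1.

p=1 q=1 r=1 s=1 t=0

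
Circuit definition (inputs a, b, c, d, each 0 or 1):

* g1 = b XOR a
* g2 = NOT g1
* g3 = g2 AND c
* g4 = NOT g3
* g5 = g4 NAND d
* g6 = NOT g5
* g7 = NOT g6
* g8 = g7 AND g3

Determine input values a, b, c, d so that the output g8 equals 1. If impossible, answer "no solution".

g8 = g7 AND g3 must be 1, so both g7 = 1 and g3 = 1.
g7 = NOT g6 must be 1, so g6 = 0.
g3 = g2 AND c must be 1, so both g2 = 1 and c = 1.
Check with a=1, b=1, c=1, d=0:
g1 = b XOR a = 1 XOR 1 = 0
g2 = NOT g1 = NOT 0 = 1
g3 = g2 AND c = 1 AND 1 = 1
g4 = NOT g3 = NOT 1 = 0
g5 = g4 NAND d = 0 NAND 0 = 1
g6 = NOT g5 = NOT 1 = 0
g7 = NOT g6 = NOT 0 = 1
g8 = g7 AND g3 = 1 AND 1 = 1
So g8 = 1 as required.

a=1, b=1, c=1, d=0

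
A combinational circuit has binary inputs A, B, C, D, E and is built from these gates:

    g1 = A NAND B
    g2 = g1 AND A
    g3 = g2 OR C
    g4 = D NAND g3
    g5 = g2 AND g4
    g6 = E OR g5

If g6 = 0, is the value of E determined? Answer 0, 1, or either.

g6 = E OR g5 must be 0, so both E = 0 and g5 = 0.
g5 = g2 AND g4 must be 0, so at least one of g2, g4 is 0.
Every assignment with g6 = 0 has E = 0; there are 14 such assignment(s).

0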